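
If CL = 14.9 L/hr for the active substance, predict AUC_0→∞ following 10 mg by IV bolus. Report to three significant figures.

AUC = 0.671 mg/L·hr

AUC_0→∞ = Dose_iv / CL
        = 10 / 14.9 = 0.671141 mg/L·hr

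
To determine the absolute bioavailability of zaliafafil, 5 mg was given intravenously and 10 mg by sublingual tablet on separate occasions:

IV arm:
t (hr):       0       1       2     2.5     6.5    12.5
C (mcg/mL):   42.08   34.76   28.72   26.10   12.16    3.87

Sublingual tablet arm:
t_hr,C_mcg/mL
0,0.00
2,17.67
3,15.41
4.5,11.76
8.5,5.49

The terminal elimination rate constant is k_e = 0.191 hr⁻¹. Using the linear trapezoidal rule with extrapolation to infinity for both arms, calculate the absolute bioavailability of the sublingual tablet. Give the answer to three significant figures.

Trapezoidal AUC_0→12.5 (IV):
  [0→1]: (42.08+34.76)/2 × 1 = 38.42
  [1→2]: (34.76+28.72)/2 × 1 = 31.74
  [2→2.5]: (28.72+26.10)/2 × 0.5 = 13.705
  [2.5→6.5]: (26.10+12.16)/2 × 4 = 76.52
  [6.5→12.5]: (12.16+3.87)/2 × 6 = 48.09
  Sum = 208.475 mcg/mL·hr
IV tail: 3.87/0.191 = 20.262; AUC_iv,0→∞ = 208.475 + 20.262 = 228.737 mcg/mL·hr
Trapezoidal AUC_0→8.5 (sublingual tablet):
  [0→2]: (0.00+17.67)/2 × 2 = 17.67
  [2→3]: (17.67+15.41)/2 × 1 = 16.54
  [3→4.5]: (15.41+11.76)/2 × 1.5 = 20.3775
  [4.5→8.5]: (11.76+5.49)/2 × 4 = 34.5
  Sum = 89.0875 mcg/mL·hr
sublingual tablet tail: 5.49/0.191 = 28.743; AUC_ev,0→∞ = 89.0875 + 28.743 = 117.8305 mcg/mL·hr
F = (AUC_ev/D_ev)/(AUC_iv/D_iv) = (117.8305/10)/(228.737/5) = 11.78305/45.7474 = 0.2576

F = 0.258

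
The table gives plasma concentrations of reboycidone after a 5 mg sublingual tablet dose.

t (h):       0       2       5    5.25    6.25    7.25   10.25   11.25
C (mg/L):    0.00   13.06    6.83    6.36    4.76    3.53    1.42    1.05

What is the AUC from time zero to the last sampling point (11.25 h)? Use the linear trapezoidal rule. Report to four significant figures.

AUC = 62.91 mg/L·h

Trapezoidal AUC_0→11.25:
  [0→2]: (0.00+13.06)/2 × 2 = 13.06
  [2→5]: (13.06+6.83)/2 × 3 = 29.835
  [5→5.25]: (6.83+6.36)/2 × 0.25 = 1.64875
  [5.25→6.25]: (6.36+4.76)/2 × 1 = 5.56
  [6.25→7.25]: (4.76+3.53)/2 × 1 = 4.145
  [7.25→10.25]: (3.53+1.42)/2 × 3 = 7.425
  [10.25→11.25]: (1.42+1.05)/2 × 1 = 1.235
  Sum = 62.90875 mg/L·h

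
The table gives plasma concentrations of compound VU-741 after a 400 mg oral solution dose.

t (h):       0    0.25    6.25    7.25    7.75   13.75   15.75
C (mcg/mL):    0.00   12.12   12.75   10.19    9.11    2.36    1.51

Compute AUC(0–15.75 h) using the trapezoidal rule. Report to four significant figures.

AUC = 130.7 mcg/mL·h

Trapezoidal AUC_0→15.75:
  [0→0.25]: (0.00+12.12)/2 × 0.25 = 1.515
  [0.25→6.25]: (12.12+12.75)/2 × 6 = 74.61
  [6.25→7.25]: (12.75+10.19)/2 × 1 = 11.47
  [7.25→7.75]: (10.19+9.11)/2 × 0.5 = 4.825
  [7.75→13.75]: (9.11+2.36)/2 × 6 = 34.41
  [13.75→15.75]: (2.36+1.51)/2 × 2 = 3.87
  Sum = 130.7 mcg/mL·h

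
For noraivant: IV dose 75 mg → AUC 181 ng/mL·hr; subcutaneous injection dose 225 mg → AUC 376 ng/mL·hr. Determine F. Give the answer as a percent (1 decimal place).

F = 69.2%

F = (AUC_ev / D_ev) / (AUC_iv / D_iv)
  = (376/225) / (181/75)
  = 1.67111 / 2.41333 = 0.6924
  = 69.24%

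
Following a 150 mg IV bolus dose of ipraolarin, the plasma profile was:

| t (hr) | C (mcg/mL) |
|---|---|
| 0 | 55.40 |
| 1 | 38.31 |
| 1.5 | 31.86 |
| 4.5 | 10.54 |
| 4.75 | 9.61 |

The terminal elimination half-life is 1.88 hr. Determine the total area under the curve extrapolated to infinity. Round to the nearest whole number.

AUC = 157 mcg/mL·hr

Trapezoidal AUC_0→4.75:
  [0→1]: (55.40+38.31)/2 × 1 = 46.855
  [1→1.5]: (38.31+31.86)/2 × 0.5 = 17.5425
  [1.5→4.5]: (31.86+10.54)/2 × 3 = 63.6
  [4.5→4.75]: (10.54+9.61)/2 × 0.25 = 2.51875
  Sum = 130.51625 mcg/mL·hr
k_e = ln2 / t½ = 0.693147 / 1.88 = 0.3687 hr^-1
Extrapolated tail: C_last / k_e = 9.61 / 0.3687 = 26.065
AUC_0→∞ = 130.51625 + 26.065 = 156.58125 mcg/mL·hr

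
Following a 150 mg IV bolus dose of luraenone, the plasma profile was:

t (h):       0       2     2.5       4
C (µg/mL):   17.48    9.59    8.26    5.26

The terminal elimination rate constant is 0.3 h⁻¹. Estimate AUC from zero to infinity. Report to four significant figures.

AUC = 59.21 µg/mL·h

Trapezoidal AUC_0→4:
  [0→2]: (17.48+9.59)/2 × 2 = 27.07
  [2→2.5]: (9.59+8.26)/2 × 0.5 = 4.4625
  [2.5→4]: (8.26+5.26)/2 × 1.5 = 10.14
  Sum = 41.6725 µg/mL·h
Extrapolated tail: C_last / k_e = 5.26 / 0.3 = 17.533
AUC_0→∞ = 41.6725 + 17.533 = 59.2055 µg/mL·h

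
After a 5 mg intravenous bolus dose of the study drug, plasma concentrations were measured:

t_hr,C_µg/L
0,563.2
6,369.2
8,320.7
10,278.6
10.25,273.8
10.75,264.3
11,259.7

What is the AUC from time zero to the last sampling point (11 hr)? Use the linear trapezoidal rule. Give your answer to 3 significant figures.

AUC = 4360 µg/L·hr

Trapezoidal AUC_0→11:
  [0→6]: (563.2+369.2)/2 × 6 = 2797.2
  [6→8]: (369.2+320.7)/2 × 2 = 689.9
  [8→10]: (320.7+278.6)/2 × 2 = 599.3
  [10→10.25]: (278.6+273.8)/2 × 0.25 = 69.05
  [10.25→10.75]: (273.8+264.3)/2 × 0.5 = 134.525
  [10.75→11]: (264.3+259.7)/2 × 0.25 = 65.5
  Sum = 4355.475 µg/L·hr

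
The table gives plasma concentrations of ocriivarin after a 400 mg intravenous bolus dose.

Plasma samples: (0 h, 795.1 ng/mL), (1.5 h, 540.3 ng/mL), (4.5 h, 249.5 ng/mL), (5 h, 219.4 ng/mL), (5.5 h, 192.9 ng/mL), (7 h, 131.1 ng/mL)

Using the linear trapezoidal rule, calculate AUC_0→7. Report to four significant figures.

Trapezoidal AUC_0→7:
  [0→1.5]: (795.1+540.3)/2 × 1.5 = 1001.55
  [1.5→4.5]: (540.3+249.5)/2 × 3 = 1184.7
  [4.5→5]: (249.5+219.4)/2 × 0.5 = 117.225
  [5→5.5]: (219.4+192.9)/2 × 0.5 = 103.075
  [5.5→7]: (192.9+131.1)/2 × 1.5 = 243.0
  Sum = 2649.55 ng/mL·h

AUC = 2650 ng/mL·h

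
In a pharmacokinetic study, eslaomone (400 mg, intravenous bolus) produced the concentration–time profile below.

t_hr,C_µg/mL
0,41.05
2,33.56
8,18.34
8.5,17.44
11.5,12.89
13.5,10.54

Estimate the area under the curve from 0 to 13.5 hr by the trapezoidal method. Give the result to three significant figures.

Trapezoidal AUC_0→13.5:
  [0→2]: (41.05+33.56)/2 × 2 = 74.61
  [2→8]: (33.56+18.34)/2 × 6 = 155.7
  [8→8.5]: (18.34+17.44)/2 × 0.5 = 8.945
  [8.5→11.5]: (17.44+12.89)/2 × 3 = 45.495
  [11.5→13.5]: (12.89+10.54)/2 × 2 = 23.43
  Sum = 308.18 µg/mL·hr

AUC = 308 µg/mL·hr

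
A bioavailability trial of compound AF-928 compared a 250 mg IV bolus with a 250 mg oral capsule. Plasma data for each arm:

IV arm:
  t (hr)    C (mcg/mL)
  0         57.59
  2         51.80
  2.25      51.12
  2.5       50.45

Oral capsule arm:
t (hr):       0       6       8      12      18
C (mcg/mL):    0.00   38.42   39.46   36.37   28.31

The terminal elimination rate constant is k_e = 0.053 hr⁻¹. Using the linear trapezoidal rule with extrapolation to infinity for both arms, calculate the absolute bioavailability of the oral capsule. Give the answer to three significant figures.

Trapezoidal AUC_0→2.5 (IV):
  [0→2]: (57.59+51.80)/2 × 2 = 109.39
  [2→2.25]: (51.80+51.12)/2 × 0.25 = 12.865
  [2.25→2.5]: (51.12+50.45)/2 × 0.25 = 12.69625
  Sum = 134.95125 mcg/mL·hr
IV tail: 50.45/0.053 = 951.887; AUC_iv,0→∞ = 134.95125 + 951.887 = 1086.83825 mcg/mL·hr
Trapezoidal AUC_0→18 (oral capsule):
  [0→6]: (0.00+38.42)/2 × 6 = 115.26
  [6→8]: (38.42+39.46)/2 × 2 = 77.88
  [8→12]: (39.46+36.37)/2 × 4 = 151.66
  [12→18]: (36.37+28.31)/2 × 6 = 194.04
  Sum = 538.84 mcg/mL·hr
oral capsule tail: 28.31/0.053 = 534.151; AUC_ev,0→∞ = 538.84 + 534.151 = 1072.991 mcg/mL·hr
F = (AUC_ev/D_ev)/(AUC_iv/D_iv) = (1072.991/250)/(1086.83825/250) = 4.291964/4.347353 = 0.9873

F = 0.987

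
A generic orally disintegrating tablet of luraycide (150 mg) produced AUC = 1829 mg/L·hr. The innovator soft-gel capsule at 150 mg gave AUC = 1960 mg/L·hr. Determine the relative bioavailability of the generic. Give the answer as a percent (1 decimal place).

F_rel = 93.3%

F_rel = (AUC_test/D_test) / (AUC_ref/D_ref)
      = (1829/150) / (1960/150)
      = 12.1933 / 13.0667 = 0.9332 = 93.32%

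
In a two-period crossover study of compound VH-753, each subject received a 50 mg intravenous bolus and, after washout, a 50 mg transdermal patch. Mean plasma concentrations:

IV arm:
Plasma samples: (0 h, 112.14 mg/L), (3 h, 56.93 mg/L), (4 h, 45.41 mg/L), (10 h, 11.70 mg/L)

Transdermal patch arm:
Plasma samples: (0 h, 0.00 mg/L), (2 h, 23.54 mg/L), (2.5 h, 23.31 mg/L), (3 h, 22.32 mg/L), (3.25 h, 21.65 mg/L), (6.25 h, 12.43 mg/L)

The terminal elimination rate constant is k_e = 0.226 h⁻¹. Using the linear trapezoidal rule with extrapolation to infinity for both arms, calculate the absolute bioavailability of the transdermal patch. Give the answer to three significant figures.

Trapezoidal AUC_0→10 (IV):
  [0→3]: (112.14+56.93)/2 × 3 = 253.605
  [3→4]: (56.93+45.41)/2 × 1 = 51.17
  [4→10]: (45.41+11.70)/2 × 6 = 171.33
  Sum = 476.105 mg/L·h
IV tail: 11.70/0.226 = 51.770; AUC_iv,0→∞ = 476.105 + 51.770 = 527.875 mg/L·h
Trapezoidal AUC_0→6.25 (transdermal patch):
  [0→2]: (0.00+23.54)/2 × 2 = 23.54
  [2→2.5]: (23.54+23.31)/2 × 0.5 = 11.7125
  [2.5→3]: (23.31+22.32)/2 × 0.5 = 11.4075
  [3→3.25]: (22.32+21.65)/2 × 0.25 = 5.49625
  [3.25→6.25]: (21.65+12.43)/2 × 3 = 51.12
  Sum = 103.27625 mg/L·h
transdermal patch tail: 12.43/0.226 = 55.000; AUC_ev,0→∞ = 103.27625 + 55.000 = 158.27625 mg/L·h
F = (AUC_ev/D_ev)/(AUC_iv/D_iv) = (158.27625/50)/(527.875/50) = 3.165525/10.5575 = 0.2998

F = 0.300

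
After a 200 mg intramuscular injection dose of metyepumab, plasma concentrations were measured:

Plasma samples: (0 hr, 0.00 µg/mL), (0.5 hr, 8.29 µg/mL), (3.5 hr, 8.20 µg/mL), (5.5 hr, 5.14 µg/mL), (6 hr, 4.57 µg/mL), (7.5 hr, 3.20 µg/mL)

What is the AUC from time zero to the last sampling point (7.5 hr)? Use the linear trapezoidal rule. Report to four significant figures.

AUC = 48.40 µg/mL·hr

Trapezoidal AUC_0→7.5:
  [0→0.5]: (0.00+8.29)/2 × 0.5 = 2.0725
  [0.5→3.5]: (8.29+8.20)/2 × 3 = 24.735
  [3.5→5.5]: (8.20+5.14)/2 × 2 = 13.34
  [5.5→6]: (5.14+4.57)/2 × 0.5 = 2.4275
  [6→7.5]: (4.57+3.20)/2 × 1.5 = 5.8275
  Sum = 48.4025 µg/mL·hr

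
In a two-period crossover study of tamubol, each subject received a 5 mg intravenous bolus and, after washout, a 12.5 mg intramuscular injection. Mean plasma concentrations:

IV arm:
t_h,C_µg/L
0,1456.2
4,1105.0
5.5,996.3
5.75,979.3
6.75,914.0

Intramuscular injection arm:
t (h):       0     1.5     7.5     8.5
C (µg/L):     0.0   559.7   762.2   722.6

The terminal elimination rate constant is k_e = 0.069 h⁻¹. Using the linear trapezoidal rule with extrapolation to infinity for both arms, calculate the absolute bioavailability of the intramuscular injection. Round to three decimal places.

F = 0.295

Trapezoidal AUC_0→6.75 (IV):
  [0→4]: (1456.2+1105.0)/2 × 4 = 5122.4
  [4→5.5]: (1105.0+996.3)/2 × 1.5 = 1575.975
  [5.5→5.75]: (996.3+979.3)/2 × 0.25 = 246.95
  [5.75→6.75]: (979.3+914.0)/2 × 1 = 946.65
  Sum = 7891.975 µg/L·h
IV tail: 914.0/0.069 = 13246.377; AUC_iv,0→∞ = 7891.975 + 13246.377 = 21138.352 µg/L·h
Trapezoidal AUC_0→8.5 (intramuscular injection):
  [0→1.5]: (0.0+559.7)/2 × 1.5 = 419.775
  [1.5→7.5]: (559.7+762.2)/2 × 6 = 3965.7
  [7.5→8.5]: (762.2+722.6)/2 × 1 = 742.4
  Sum = 5127.875 µg/L·h
intramuscular injection tail: 722.6/0.069 = 10472.464; AUC_ev,0→∞ = 5127.875 + 10472.464 = 15600.339 µg/L·h
F = (AUC_ev/D_ev)/(AUC_iv/D_iv) = (15600.339/12.5)/(21138.352/5) = 1248.03/4227.6704 = 0.2952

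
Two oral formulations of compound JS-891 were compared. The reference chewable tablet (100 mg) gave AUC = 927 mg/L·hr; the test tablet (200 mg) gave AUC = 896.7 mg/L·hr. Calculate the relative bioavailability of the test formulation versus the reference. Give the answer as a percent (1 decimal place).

F_rel = 48.4%

F_rel = (AUC_test/D_test) / (AUC_ref/D_ref)
      = (896.7/200) / (927/100)
      = 4.4835 / 9.27 = 0.4837 = 48.37%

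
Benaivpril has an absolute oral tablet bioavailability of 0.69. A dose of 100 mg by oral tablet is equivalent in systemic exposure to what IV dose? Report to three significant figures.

D_iv = 69.0 mg

Systemic exposure from an extravascular dose = F × D_ev, so the equivalent IV dose is F × D_ev.
D_iv = F × D_ev = 0.69 × 100 = 69 mg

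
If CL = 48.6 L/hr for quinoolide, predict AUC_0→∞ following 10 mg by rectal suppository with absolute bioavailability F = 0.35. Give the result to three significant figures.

AUC = 0.0720 mg/L·hr

AUC_0→∞ = F × Dose / CL
        = 0.35 × 10 / 48.6 = 0.0720165 mg/L·hr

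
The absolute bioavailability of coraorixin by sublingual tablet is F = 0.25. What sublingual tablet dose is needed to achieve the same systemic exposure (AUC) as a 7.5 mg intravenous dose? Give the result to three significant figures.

D_sublingual = 30.0 mg

For equal systemic exposure: F × D_ev = D_iv
D_ev = D_iv / F = 7.5 / 0.25 = 30 mg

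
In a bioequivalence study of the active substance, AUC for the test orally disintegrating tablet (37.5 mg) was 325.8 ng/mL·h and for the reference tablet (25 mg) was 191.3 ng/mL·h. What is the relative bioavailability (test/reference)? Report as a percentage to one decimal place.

F_rel = 113.5%

F_rel = (AUC_test/D_test) / (AUC_ref/D_ref)
      = (325.8/37.5) / (191.3/25)
      = 8.688 / 7.652 = 1.1354 = 113.54%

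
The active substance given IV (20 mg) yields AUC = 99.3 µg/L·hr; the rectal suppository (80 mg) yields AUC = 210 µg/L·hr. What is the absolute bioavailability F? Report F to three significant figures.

F = (AUC_ev / D_ev) / (AUC_iv / D_iv)
  = (210/80) / (99.3/20)
  = 2.625 / 4.965 = 0.5287

F = 0.529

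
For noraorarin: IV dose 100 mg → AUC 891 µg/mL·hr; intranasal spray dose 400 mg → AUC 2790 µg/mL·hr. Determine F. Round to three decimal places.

F = (AUC_ev / D_ev) / (AUC_iv / D_iv)
  = (2790/400) / (891/100)
  = 6.975 / 8.91 = 0.7828

F = 0.783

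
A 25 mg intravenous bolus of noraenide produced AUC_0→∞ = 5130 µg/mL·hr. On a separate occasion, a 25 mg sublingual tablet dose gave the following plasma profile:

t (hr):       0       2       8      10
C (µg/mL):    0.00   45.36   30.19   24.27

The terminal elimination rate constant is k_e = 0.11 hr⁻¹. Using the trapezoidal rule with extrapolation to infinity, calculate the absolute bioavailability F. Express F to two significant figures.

F = 0.11

Trapezoidal AUC_0→10 (sublingual tablet):
  [0→2]: (0.00+45.36)/2 × 2 = 45.36
  [2→8]: (45.36+30.19)/2 × 6 = 226.65
  [8→10]: (30.19+24.27)/2 × 2 = 54.46
  Sum = 326.47 µg/mL·hr
Tail: C_last/k_e = 24.27/0.11 = 220.636
AUC_0→∞ (sublingual tablet) = 326.47 + 220.636 = 547.106 µg/mL·hr
F = (AUC_ev/D_ev)/(AUC_iv/D_iv) = (547.106/25)/(5130/25) = 21.88424/205.2 = 0.1066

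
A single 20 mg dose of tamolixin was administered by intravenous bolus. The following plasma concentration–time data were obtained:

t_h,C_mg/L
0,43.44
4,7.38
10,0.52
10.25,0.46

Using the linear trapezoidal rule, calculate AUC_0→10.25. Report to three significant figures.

AUC = 125 mg/L·h

Trapezoidal AUC_0→10.25:
  [0→4]: (43.44+7.38)/2 × 4 = 101.64
  [4→10]: (7.38+0.52)/2 × 6 = 23.7
  [10→10.25]: (0.52+0.46)/2 × 0.25 = 0.1225
  Sum = 125.4625 mg/L·h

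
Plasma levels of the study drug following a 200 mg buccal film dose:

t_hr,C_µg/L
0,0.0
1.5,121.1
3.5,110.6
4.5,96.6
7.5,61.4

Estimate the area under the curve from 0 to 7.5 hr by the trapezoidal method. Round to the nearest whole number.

AUC = 663 µg/L·hr

Trapezoidal AUC_0→7.5:
  [0→1.5]: (0.0+121.1)/2 × 1.5 = 90.825
  [1.5→3.5]: (121.1+110.6)/2 × 2 = 231.7
  [3.5→4.5]: (110.6+96.6)/2 × 1 = 103.6
  [4.5→7.5]: (96.6+61.4)/2 × 3 = 237.0
  Sum = 663.125 µg/L·hr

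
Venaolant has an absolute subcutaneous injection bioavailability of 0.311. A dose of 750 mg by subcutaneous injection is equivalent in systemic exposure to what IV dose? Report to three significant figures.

Systemic exposure from an extravascular dose = F × D_ev, so the equivalent IV dose is F × D_ev.
D_iv = F × D_ev = 0.311 × 750 = 233.25 mg

D_iv = 233 mg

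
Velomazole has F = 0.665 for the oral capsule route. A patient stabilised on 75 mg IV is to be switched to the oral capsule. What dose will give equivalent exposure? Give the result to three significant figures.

For equal systemic exposure: F × D_ev = D_iv
D_ev = D_iv / F = 75 / 0.665 = 112.782 mg

D_oral = 113 mg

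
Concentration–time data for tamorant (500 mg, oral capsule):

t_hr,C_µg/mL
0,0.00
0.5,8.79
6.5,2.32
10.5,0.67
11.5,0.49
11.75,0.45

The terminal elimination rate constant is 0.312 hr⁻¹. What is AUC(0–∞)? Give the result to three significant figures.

Trapezoidal AUC_0→11.75:
  [0→0.5]: (0.00+8.79)/2 × 0.5 = 2.1975
  [0.5→6.5]: (8.79+2.32)/2 × 6 = 33.33
  [6.5→10.5]: (2.32+0.67)/2 × 4 = 5.98
  [10.5→11.5]: (0.67+0.49)/2 × 1 = 0.58
  [11.5→11.75]: (0.49+0.45)/2 × 0.25 = 0.1175
  Sum = 42.205 µg/mL·hr
Extrapolated tail: C_last / k_e = 0.45 / 0.312 = 1.442
AUC_0→∞ = 42.205 + 1.442 = 43.647 µg/mL·hr

AUC = 43.6 µg/mL·hr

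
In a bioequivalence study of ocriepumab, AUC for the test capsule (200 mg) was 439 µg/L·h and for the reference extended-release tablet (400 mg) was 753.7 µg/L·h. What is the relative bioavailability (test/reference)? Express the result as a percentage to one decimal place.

F_rel = (AUC_test/D_test) / (AUC_ref/D_ref)
      = (439/200) / (753.7/400)
      = 2.195 / 1.88425 = 1.1649 = 116.49%

F_rel = 116.5%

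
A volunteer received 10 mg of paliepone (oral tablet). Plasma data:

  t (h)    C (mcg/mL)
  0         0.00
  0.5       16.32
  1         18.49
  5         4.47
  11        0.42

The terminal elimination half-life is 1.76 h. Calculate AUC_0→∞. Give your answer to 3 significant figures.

Trapezoidal AUC_0→11:
  [0→0.5]: (0.00+16.32)/2 × 0.5 = 4.08
  [0.5→1]: (16.32+18.49)/2 × 0.5 = 8.7025
  [1→5]: (18.49+4.47)/2 × 4 = 45.92
  [5→11]: (4.47+0.42)/2 × 6 = 14.67
  Sum = 73.3725 mcg/mL·h
k_e = ln2 / t½ = 0.693147 / 1.76 = 0.3938 h^-1
Extrapolated tail: C_last / k_e = 0.42 / 0.3938 = 1.067
AUC_0→∞ = 73.3725 + 1.067 = 74.4395 mcg/mL·h

AUC = 74.4 mcg/mL·h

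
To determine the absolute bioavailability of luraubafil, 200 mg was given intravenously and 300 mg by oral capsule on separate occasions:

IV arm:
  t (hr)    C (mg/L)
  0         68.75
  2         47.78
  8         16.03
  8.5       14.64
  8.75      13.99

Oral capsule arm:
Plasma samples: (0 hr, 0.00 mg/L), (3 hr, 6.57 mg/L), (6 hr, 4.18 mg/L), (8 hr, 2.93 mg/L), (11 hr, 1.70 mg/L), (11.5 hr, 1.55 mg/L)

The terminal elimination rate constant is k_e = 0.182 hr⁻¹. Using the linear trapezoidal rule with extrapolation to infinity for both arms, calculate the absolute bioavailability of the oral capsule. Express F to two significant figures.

F = 0.083

Trapezoidal AUC_0→8.75 (IV):
  [0→2]: (68.75+47.78)/2 × 2 = 116.53
  [2→8]: (47.78+16.03)/2 × 6 = 191.43
  [8→8.5]: (16.03+14.64)/2 × 0.5 = 7.6675
  [8.5→8.75]: (14.64+13.99)/2 × 0.25 = 3.57875
  Sum = 319.20625 mg/L·hr
IV tail: 13.99/0.182 = 76.868; AUC_iv,0→∞ = 319.20625 + 76.868 = 396.07425 mg/L·hr
Trapezoidal AUC_0→11.5 (oral capsule):
  [0→3]: (0.00+6.57)/2 × 3 = 9.855
  [3→6]: (6.57+4.18)/2 × 3 = 16.125
  [6→8]: (4.18+2.93)/2 × 2 = 7.11
  [8→11]: (2.93+1.70)/2 × 3 = 6.945
  [11→11.5]: (1.70+1.55)/2 × 0.5 = 0.8125
  Sum = 40.8475 mg/L·hr
oral capsule tail: 1.55/0.182 = 8.516; AUC_ev,0→∞ = 40.8475 + 8.516 = 49.3635 mg/L·hr
F = (AUC_ev/D_ev)/(AUC_iv/D_iv) = (49.3635/300)/(396.07425/200) = 0.164545/1.98037 = 0.0831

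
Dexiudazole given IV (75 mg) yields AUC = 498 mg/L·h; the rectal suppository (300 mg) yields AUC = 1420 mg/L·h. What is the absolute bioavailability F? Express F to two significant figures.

F = 0.71

F = (AUC_ev / D_ev) / (AUC_iv / D_iv)
  = (1420/300) / (498/75)
  = 4.73333 / 6.64 = 0.7129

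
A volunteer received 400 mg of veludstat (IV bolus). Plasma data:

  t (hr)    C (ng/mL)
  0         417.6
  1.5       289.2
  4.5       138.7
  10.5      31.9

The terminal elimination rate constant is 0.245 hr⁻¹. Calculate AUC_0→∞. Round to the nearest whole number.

Trapezoidal AUC_0→10.5:
  [0→1.5]: (417.6+289.2)/2 × 1.5 = 530.1
  [1.5→4.5]: (289.2+138.7)/2 × 3 = 641.85
  [4.5→10.5]: (138.7+31.9)/2 × 6 = 511.8
  Sum = 1683.75 ng/mL·hr
Extrapolated tail: C_last / k_e = 31.9 / 0.245 = 130.204
AUC_0→∞ = 1683.75 + 130.204 = 1813.954 ng/mL·hr

AUC = 1814 ng/mL·hr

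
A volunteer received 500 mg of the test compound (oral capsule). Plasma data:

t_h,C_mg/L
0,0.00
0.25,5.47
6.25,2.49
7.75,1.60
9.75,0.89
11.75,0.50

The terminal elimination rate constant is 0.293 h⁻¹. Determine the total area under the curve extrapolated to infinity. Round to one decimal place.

AUC = 33.2 mg/L·h

Trapezoidal AUC_0→11.75:
  [0→0.25]: (0.00+5.47)/2 × 0.25 = 0.68375
  [0.25→6.25]: (5.47+2.49)/2 × 6 = 23.88
  [6.25→7.75]: (2.49+1.60)/2 × 1.5 = 3.0675
  [7.75→9.75]: (1.60+0.89)/2 × 2 = 2.49
  [9.75→11.75]: (0.89+0.50)/2 × 2 = 1.39
  Sum = 31.51125 mg/L·h
Extrapolated tail: C_last / k_e = 0.50 / 0.293 = 1.706
AUC_0→∞ = 31.51125 + 1.706 = 33.21725 mg/L·h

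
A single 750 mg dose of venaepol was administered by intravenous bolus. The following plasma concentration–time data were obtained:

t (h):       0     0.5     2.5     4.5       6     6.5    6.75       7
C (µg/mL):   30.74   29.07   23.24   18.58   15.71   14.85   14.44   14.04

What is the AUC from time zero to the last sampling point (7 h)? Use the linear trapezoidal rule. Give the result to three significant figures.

AUC = 150 µg/mL·h

Trapezoidal AUC_0→7:
  [0→0.5]: (30.74+29.07)/2 × 0.5 = 14.9525
  [0.5→2.5]: (29.07+23.24)/2 × 2 = 52.31
  [2.5→4.5]: (23.24+18.58)/2 × 2 = 41.82
  [4.5→6]: (18.58+15.71)/2 × 1.5 = 25.7175
  [6→6.5]: (15.71+14.85)/2 × 0.5 = 7.64
  [6.5→6.75]: (14.85+14.44)/2 × 0.25 = 3.66125
  [6.75→7]: (14.44+14.04)/2 × 0.25 = 3.56
  Sum = 149.66125 µg/mL·h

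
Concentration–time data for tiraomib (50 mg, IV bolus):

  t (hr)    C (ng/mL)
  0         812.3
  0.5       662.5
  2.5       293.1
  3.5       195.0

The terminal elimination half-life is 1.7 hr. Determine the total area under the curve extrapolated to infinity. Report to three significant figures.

AUC = 2050 ng/mL·hr

Trapezoidal AUC_0→3.5:
  [0→0.5]: (812.3+662.5)/2 × 0.5 = 368.7
  [0.5→2.5]: (662.5+293.1)/2 × 2 = 955.6
  [2.5→3.5]: (293.1+195.0)/2 × 1 = 244.05
  Sum = 1568.35 ng/mL·hr
k_e = ln2 / t½ = 0.693147 / 1.7 = 0.4077 hr^-1
Extrapolated tail: C_last / k_e = 195.0 / 0.4077 = 478.293
AUC_0→∞ = 1568.35 + 478.293 = 2046.643 ng/mL·hr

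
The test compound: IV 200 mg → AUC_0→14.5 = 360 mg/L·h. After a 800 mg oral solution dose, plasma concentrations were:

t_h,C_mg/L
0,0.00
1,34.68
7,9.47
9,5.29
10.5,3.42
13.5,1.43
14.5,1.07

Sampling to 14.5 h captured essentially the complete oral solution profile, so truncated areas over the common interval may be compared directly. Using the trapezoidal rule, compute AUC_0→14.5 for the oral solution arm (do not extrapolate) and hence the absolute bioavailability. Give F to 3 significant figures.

F = 0.125

Trapezoidal AUC_0→14.5 (oral solution):
  [0→1]: (0.00+34.68)/2 × 1 = 17.34
  [1→7]: (34.68+9.47)/2 × 6 = 132.45
  [7→9]: (9.47+5.29)/2 × 2 = 14.76
  [9→10.5]: (5.29+3.42)/2 × 1.5 = 6.5325
  [10.5→13.5]: (3.42+1.43)/2 × 3 = 7.275
  [13.5→14.5]: (1.43+1.07)/2 × 1 = 1.25
  Sum = 179.6075 mg/L·h
F = (AUC_ev/D_ev)/(AUC_iv/D_iv) = (179.6075/800)/(360/200) = 0.224509/1.8 = 0.1247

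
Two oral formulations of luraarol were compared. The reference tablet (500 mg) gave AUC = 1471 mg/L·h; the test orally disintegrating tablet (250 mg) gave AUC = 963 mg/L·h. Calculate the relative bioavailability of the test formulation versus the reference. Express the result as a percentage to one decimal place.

F_rel = 130.9%

F_rel = (AUC_test/D_test) / (AUC_ref/D_ref)
      = (963/250) / (1471/500)
      = 3.852 / 2.942 = 1.3093 = 130.93%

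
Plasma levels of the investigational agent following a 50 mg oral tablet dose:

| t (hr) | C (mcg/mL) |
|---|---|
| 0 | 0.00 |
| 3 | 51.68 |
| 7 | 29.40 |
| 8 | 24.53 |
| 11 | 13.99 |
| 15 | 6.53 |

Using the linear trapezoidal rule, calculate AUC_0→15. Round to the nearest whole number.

AUC = 365 mcg/mL·hr

Trapezoidal AUC_0→15:
  [0→3]: (0.00+51.68)/2 × 3 = 77.52
  [3→7]: (51.68+29.40)/2 × 4 = 162.16
  [7→8]: (29.40+24.53)/2 × 1 = 26.965
  [8→11]: (24.53+13.99)/2 × 3 = 57.78
  [11→15]: (13.99+6.53)/2 × 4 = 41.04
  Sum = 365.465 mcg/mL·hr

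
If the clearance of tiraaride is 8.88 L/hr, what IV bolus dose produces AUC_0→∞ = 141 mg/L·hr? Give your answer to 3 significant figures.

Dose_iv = CL × AUC_0→∞
     = 8.88 × 141 = 1252.08 mg

Dose = 1250 mg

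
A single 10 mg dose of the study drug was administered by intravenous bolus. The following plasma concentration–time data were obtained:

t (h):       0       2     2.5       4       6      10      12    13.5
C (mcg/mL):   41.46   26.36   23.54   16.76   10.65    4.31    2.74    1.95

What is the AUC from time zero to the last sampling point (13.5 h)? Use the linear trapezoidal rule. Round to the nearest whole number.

AUC = 178 mcg/mL·h

Trapezoidal AUC_0→13.5:
  [0→2]: (41.46+26.36)/2 × 2 = 67.82
  [2→2.5]: (26.36+23.54)/2 × 0.5 = 12.475
  [2.5→4]: (23.54+16.76)/2 × 1.5 = 30.225
  [4→6]: (16.76+10.65)/2 × 2 = 27.41
  [6→10]: (10.65+4.31)/2 × 4 = 29.92
  [10→12]: (4.31+2.74)/2 × 2 = 7.05
  [12→13.5]: (2.74+1.95)/2 × 1.5 = 3.5175
  Sum = 178.4175 mcg/mL·h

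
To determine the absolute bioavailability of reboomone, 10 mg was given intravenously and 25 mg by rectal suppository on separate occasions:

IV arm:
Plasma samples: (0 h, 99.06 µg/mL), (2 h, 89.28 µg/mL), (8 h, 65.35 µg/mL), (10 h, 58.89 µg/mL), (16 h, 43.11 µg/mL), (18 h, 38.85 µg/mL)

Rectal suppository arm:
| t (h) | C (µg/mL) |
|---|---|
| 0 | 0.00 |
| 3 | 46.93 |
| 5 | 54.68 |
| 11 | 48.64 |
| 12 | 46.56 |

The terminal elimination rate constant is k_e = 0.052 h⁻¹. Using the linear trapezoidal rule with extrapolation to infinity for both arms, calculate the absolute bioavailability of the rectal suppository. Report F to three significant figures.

Trapezoidal AUC_0→18 (IV):
  [0→2]: (99.06+89.28)/2 × 2 = 188.34
  [2→8]: (89.28+65.35)/2 × 6 = 463.89
  [8→10]: (65.35+58.89)/2 × 2 = 124.24
  [10→16]: (58.89+43.11)/2 × 6 = 306.0
  [16→18]: (43.11+38.85)/2 × 2 = 81.96
  Sum = 1164.43 µg/mL·h
IV tail: 38.85/0.052 = 747.115; AUC_iv,0→∞ = 1164.43 + 747.115 = 1911.545 µg/mL·h
Trapezoidal AUC_0→12 (rectal suppository):
  [0→3]: (0.00+46.93)/2 × 3 = 70.395
  [3→5]: (46.93+54.68)/2 × 2 = 101.61
  [5→11]: (54.68+48.64)/2 × 6 = 309.96
  [11→12]: (48.64+46.56)/2 × 1 = 47.6
  Sum = 529.565 µg/mL·h
rectal suppository tail: 46.56/0.052 = 895.385; AUC_ev,0→∞ = 529.565 + 895.385 = 1424.95 µg/mL·h
F = (AUC_ev/D_ev)/(AUC_iv/D_iv) = (1424.95/25)/(1911.545/10) = 56.998/191.1545 = 0.2982

F = 0.298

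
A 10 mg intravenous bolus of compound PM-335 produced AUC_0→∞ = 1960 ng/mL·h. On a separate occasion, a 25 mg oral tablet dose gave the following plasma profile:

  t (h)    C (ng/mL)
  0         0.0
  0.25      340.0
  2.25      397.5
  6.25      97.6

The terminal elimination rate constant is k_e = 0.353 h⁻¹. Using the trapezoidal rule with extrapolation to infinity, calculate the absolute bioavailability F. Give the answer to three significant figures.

F = 0.418

Trapezoidal AUC_0→6.25 (oral tablet):
  [0→0.25]: (0.0+340.0)/2 × 0.25 = 42.5
  [0.25→2.25]: (340.0+397.5)/2 × 2 = 737.5
  [2.25→6.25]: (397.5+97.6)/2 × 4 = 990.2
  Sum = 1770.2 ng/mL·h
Tail: C_last/k_e = 97.6/0.353 = 276.487
AUC_0→∞ (oral tablet) = 1770.2 + 276.487 = 2046.687 ng/mL·h
F = (AUC_ev/D_ev)/(AUC_iv/D_iv) = (2046.687/25)/(1960/10) = 81.86748/196 = 0.4177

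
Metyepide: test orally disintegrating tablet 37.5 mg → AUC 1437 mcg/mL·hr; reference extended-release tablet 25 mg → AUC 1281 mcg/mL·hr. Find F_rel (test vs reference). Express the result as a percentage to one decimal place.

F_rel = (AUC_test/D_test) / (AUC_ref/D_ref)
      = (1437/37.5) / (1281/25)
      = 38.32 / 51.24 = 0.7479 = 74.79%

F_rel = 74.8%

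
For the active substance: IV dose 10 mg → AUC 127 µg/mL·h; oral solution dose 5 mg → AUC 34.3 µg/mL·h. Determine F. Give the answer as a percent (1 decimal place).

F = (AUC_ev / D_ev) / (AUC_iv / D_iv)
  = (34.3/5) / (127/10)
  = 6.86 / 12.7 = 0.5402
  = 54.02%

F = 54.0%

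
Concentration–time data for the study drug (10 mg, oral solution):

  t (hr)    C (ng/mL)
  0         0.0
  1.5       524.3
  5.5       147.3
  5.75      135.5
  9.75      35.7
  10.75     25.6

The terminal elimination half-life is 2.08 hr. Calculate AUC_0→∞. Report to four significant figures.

Trapezoidal AUC_0→10.75:
  [0→1.5]: (0.0+524.3)/2 × 1.5 = 393.225
  [1.5→5.5]: (524.3+147.3)/2 × 4 = 1343.2
  [5.5→5.75]: (147.3+135.5)/2 × 0.25 = 35.35
  [5.75→9.75]: (135.5+35.7)/2 × 4 = 342.4
  [9.75→10.75]: (35.7+25.6)/2 × 1 = 30.65
  Sum = 2144.825 ng/mL·hr
k_e = ln2 / t½ = 0.693147 / 2.08 = 0.3332 hr^-1
Extrapolated tail: C_last / k_e = 25.6 / 0.3332 = 76.831
AUC_0→∞ = 2144.825 + 76.831 = 2221.656 ng/mL·hr

AUC = 2222 ng/mL·hr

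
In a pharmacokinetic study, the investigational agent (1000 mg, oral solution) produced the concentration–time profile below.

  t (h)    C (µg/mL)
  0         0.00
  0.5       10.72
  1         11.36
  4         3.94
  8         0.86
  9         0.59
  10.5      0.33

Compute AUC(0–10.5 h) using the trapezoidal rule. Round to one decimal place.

AUC = 42.2 µg/mL·h

Trapezoidal AUC_0→10.5:
  [0→0.5]: (0.00+10.72)/2 × 0.5 = 2.68
  [0.5→1]: (10.72+11.36)/2 × 0.5 = 5.52
  [1→4]: (11.36+3.94)/2 × 3 = 22.95
  [4→8]: (3.94+0.86)/2 × 4 = 9.6
  [8→9]: (0.86+0.59)/2 × 1 = 0.725
  [9→10.5]: (0.59+0.33)/2 × 1.5 = 0.69
  Sum = 42.165 µg/mL·h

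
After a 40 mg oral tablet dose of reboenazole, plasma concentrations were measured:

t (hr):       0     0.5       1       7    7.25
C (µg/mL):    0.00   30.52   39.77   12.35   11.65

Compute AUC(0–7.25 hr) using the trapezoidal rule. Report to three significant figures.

AUC = 185 µg/mL·hr

Trapezoidal AUC_0→7.25:
  [0→0.5]: (0.00+30.52)/2 × 0.5 = 7.63
  [0.5→1]: (30.52+39.77)/2 × 0.5 = 17.5725
  [1→7]: (39.77+12.35)/2 × 6 = 156.36
  [7→7.25]: (12.35+11.65)/2 × 0.25 = 3.0
  Sum = 184.5625 µg/mL·hr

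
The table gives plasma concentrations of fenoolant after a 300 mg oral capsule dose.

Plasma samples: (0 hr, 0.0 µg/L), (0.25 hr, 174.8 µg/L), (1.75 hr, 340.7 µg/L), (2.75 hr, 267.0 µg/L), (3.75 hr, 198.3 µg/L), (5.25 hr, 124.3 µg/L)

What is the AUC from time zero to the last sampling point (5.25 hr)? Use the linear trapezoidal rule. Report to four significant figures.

Trapezoidal AUC_0→5.25:
  [0→0.25]: (0.0+174.8)/2 × 0.25 = 21.85
  [0.25→1.75]: (174.8+340.7)/2 × 1.5 = 386.625
  [1.75→2.75]: (340.7+267.0)/2 × 1 = 303.85
  [2.75→3.75]: (267.0+198.3)/2 × 1 = 232.65
  [3.75→5.25]: (198.3+124.3)/2 × 1.5 = 241.95
  Sum = 1186.925 µg/L·hr

AUC = 1187 µg/L·hr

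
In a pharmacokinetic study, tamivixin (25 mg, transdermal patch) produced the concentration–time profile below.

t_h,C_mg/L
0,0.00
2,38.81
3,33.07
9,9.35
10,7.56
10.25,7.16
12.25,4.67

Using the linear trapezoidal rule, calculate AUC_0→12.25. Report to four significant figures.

Trapezoidal AUC_0→12.25:
  [0→2]: (0.00+38.81)/2 × 2 = 38.81
  [2→3]: (38.81+33.07)/2 × 1 = 35.94
  [3→9]: (33.07+9.35)/2 × 6 = 127.26
  [9→10]: (9.35+7.56)/2 × 1 = 8.455
  [10→10.25]: (7.56+7.16)/2 × 0.25 = 1.84
  [10.25→12.25]: (7.16+4.67)/2 × 2 = 11.83
  Sum = 224.135 mg/L·h

AUC = 224.1 mg/L·h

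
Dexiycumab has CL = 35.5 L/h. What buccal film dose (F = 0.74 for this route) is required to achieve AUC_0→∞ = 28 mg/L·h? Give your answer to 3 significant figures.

Dose = 1340 mg

Dose = CL × AUC_0→∞ / F
     = 35.5 × 28 / 0.74 = 1343.24 mg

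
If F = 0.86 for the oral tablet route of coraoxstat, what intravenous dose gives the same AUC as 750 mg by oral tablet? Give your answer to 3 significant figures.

Systemic exposure from an extravascular dose = F × D_ev, so the equivalent IV dose is F × D_ev.
D_iv = F × D_ev = 0.86 × 750 = 645 mg

D_iv = 645 mg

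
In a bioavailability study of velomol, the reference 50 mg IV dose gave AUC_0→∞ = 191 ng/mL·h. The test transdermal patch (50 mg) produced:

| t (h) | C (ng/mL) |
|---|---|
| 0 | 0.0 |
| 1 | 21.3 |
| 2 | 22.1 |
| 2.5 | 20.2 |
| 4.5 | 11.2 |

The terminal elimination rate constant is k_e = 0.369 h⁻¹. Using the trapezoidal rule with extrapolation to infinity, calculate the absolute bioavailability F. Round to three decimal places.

Trapezoidal AUC_0→4.5 (transdermal patch):
  [0→1]: (0.0+21.3)/2 × 1 = 10.65
  [1→2]: (21.3+22.1)/2 × 1 = 21.7
  [2→2.5]: (22.1+20.2)/2 × 0.5 = 10.575
  [2.5→4.5]: (20.2+11.2)/2 × 2 = 31.4
  Sum = 74.325 ng/mL·h
Tail: C_last/k_e = 11.2/0.369 = 30.352
AUC_0→∞ (transdermal patch) = 74.325 + 30.352 = 104.677 ng/mL·h
F = (AUC_ev/D_ev)/(AUC_iv/D_iv) = (104.677/50)/(191/50) = 2.09354/3.82 = 0.5480

F = 0.548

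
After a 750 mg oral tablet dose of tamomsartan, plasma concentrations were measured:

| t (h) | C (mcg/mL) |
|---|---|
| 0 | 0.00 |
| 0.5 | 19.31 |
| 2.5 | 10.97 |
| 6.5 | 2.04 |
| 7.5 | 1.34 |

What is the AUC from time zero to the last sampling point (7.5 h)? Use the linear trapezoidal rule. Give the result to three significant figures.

Trapezoidal AUC_0→7.5:
  [0→0.5]: (0.00+19.31)/2 × 0.5 = 4.8275
  [0.5→2.5]: (19.31+10.97)/2 × 2 = 30.28
  [2.5→6.5]: (10.97+2.04)/2 × 4 = 26.02
  [6.5→7.5]: (2.04+1.34)/2 × 1 = 1.69
  Sum = 62.8175 mcg/mL·h

AUC = 62.8 mcg/mL·h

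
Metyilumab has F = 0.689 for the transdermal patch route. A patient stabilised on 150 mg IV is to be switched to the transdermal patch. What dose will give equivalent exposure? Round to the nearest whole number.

D_transdermal = 218 mg

For equal systemic exposure: F × D_ev = D_iv
D_ev = D_iv / F = 150 / 0.689 = 217.707 mg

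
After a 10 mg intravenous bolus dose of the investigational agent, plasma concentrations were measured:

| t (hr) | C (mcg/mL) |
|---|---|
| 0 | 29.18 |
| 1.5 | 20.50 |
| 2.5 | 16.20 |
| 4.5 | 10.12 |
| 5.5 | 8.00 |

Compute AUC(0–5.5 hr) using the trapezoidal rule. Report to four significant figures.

Trapezoidal AUC_0→5.5:
  [0→1.5]: (29.18+20.50)/2 × 1.5 = 37.26
  [1.5→2.5]: (20.50+16.20)/2 × 1 = 18.35
  [2.5→4.5]: (16.20+10.12)/2 × 2 = 26.32
  [4.5→5.5]: (10.12+8.00)/2 × 1 = 9.06
  Sum = 90.99 mcg/mL·hr

AUC = 90.99 mcg/mL·hr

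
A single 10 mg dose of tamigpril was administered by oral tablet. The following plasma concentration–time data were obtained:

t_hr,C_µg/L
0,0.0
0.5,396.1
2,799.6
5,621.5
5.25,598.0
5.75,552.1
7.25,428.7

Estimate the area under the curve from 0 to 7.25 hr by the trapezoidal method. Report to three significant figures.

Trapezoidal AUC_0→7.25:
  [0→0.5]: (0.0+396.1)/2 × 0.5 = 99.025
  [0.5→2]: (396.1+799.6)/2 × 1.5 = 896.775
  [2→5]: (799.6+621.5)/2 × 3 = 2131.65
  [5→5.25]: (621.5+598.0)/2 × 0.25 = 152.4375
  [5.25→5.75]: (598.0+552.1)/2 × 0.5 = 287.525
  [5.75→7.25]: (552.1+428.7)/2 × 1.5 = 735.6
  Sum = 4303.0125 µg/L·hr

AUC = 4300 µg/L·hr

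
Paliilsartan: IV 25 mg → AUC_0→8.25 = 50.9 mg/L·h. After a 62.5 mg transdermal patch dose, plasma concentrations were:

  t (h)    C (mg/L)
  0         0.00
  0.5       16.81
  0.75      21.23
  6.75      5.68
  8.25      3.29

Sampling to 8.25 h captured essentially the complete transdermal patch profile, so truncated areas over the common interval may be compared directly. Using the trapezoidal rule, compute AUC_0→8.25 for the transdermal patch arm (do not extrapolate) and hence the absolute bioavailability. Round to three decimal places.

F = 0.758

Trapezoidal AUC_0→8.25 (transdermal patch):
  [0→0.5]: (0.00+16.81)/2 × 0.5 = 4.2025
  [0.5→0.75]: (16.81+21.23)/2 × 0.25 = 4.755
  [0.75→6.75]: (21.23+5.68)/2 × 6 = 80.73
  [6.75→8.25]: (5.68+3.29)/2 × 1.5 = 6.7275
  Sum = 96.415 mg/L·h
F = (AUC_ev/D_ev)/(AUC_iv/D_iv) = (96.415/62.5)/(50.9/25) = 1.54264/2.036 = 0.7577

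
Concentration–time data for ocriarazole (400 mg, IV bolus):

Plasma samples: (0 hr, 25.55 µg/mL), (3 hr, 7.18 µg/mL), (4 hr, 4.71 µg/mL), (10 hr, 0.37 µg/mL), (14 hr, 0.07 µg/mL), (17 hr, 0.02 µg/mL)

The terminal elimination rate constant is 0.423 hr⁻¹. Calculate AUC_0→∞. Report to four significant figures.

AUC = 71.34 µg/mL·hr

Trapezoidal AUC_0→17:
  [0→3]: (25.55+7.18)/2 × 3 = 49.095
  [3→4]: (7.18+4.71)/2 × 1 = 5.945
  [4→10]: (4.71+0.37)/2 × 6 = 15.24
  [10→14]: (0.37+0.07)/2 × 4 = 0.88
  [14→17]: (0.07+0.02)/2 × 3 = 0.135
  Sum = 71.295 µg/mL·hr
Extrapolated tail: C_last / k_e = 0.02 / 0.423 = 0.047
AUC_0→∞ = 71.295 + 0.047 = 71.342 µg/mL·hr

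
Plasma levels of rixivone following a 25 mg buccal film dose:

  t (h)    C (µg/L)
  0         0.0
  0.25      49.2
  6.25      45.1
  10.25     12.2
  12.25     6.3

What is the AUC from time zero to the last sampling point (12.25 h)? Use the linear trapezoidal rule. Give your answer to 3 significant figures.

Trapezoidal AUC_0→12.25:
  [0→0.25]: (0.0+49.2)/2 × 0.25 = 6.15
  [0.25→6.25]: (49.2+45.1)/2 × 6 = 282.9
  [6.25→10.25]: (45.1+12.2)/2 × 4 = 114.6
  [10.25→12.25]: (12.2+6.3)/2 × 2 = 18.5
  Sum = 422.15 µg/L·h

AUC = 422 µg/L·h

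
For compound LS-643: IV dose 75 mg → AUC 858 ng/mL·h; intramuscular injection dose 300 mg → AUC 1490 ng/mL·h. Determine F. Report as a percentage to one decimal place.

F = 43.4%

F = (AUC_ev / D_ev) / (AUC_iv / D_iv)
  = (1490/300) / (858/75)
  = 4.96667 / 11.44 = 0.4341
  = 43.41%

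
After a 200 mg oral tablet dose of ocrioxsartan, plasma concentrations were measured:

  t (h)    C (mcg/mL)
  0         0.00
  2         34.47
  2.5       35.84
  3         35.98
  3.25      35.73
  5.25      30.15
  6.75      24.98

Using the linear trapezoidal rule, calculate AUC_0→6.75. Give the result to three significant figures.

AUC = 186 mcg/mL·h

Trapezoidal AUC_0→6.75:
  [0→2]: (0.00+34.47)/2 × 2 = 34.47
  [2→2.5]: (34.47+35.84)/2 × 0.5 = 17.5775
  [2.5→3]: (35.84+35.98)/2 × 0.5 = 17.955
  [3→3.25]: (35.98+35.73)/2 × 0.25 = 8.96375
  [3.25→5.25]: (35.73+30.15)/2 × 2 = 65.88
  [5.25→6.75]: (30.15+24.98)/2 × 1.5 = 41.3475
  Sum = 186.19375 mcg/mL·h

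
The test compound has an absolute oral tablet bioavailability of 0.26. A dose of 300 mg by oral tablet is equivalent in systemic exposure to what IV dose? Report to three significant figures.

Systemic exposure from an extravascular dose = F × D_ev, so the equivalent IV dose is F × D_ev.
D_iv = F × D_ev = 0.26 × 300 = 78 mg

D_iv = 78.0 mg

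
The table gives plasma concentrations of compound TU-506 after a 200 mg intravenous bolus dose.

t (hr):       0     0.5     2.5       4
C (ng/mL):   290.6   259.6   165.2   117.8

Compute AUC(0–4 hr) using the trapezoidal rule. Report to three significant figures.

AUC = 775 ng/mL·hr

Trapezoidal AUC_0→4:
  [0→0.5]: (290.6+259.6)/2 × 0.5 = 137.55
  [0.5→2.5]: (259.6+165.2)/2 × 2 = 424.8
  [2.5→4]: (165.2+117.8)/2 × 1.5 = 212.25
  Sum = 774.6 ng/mL·hr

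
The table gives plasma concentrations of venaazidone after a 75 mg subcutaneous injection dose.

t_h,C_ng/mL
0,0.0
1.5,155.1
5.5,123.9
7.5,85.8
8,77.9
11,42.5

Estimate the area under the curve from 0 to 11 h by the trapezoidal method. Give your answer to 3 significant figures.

AUC = 1110 ng/mL·h

Trapezoidal AUC_0→11:
  [0→1.5]: (0.0+155.1)/2 × 1.5 = 116.325
  [1.5→5.5]: (155.1+123.9)/2 × 4 = 558.0
  [5.5→7.5]: (123.9+85.8)/2 × 2 = 209.7
  [7.5→8]: (85.8+77.9)/2 × 0.5 = 40.925
  [8→11]: (77.9+42.5)/2 × 3 = 180.6
  Sum = 1105.55 ng/mL·h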